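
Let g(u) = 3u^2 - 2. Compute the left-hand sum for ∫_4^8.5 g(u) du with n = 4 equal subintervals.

Δu = (8.5 − 4)/4 = 1.125.
Left endpoints: 4, 5.125, 6.25, 7.375.
g(4) = 46, g(5.125) = 76.796875, g(6.25) = 115.1875, g(7.375) = 161.171875.
Sum = Δu · [g(4) + g(5.125) + g(6.25) + g(7.375)].
Sum = 449.05078125.

449.05078125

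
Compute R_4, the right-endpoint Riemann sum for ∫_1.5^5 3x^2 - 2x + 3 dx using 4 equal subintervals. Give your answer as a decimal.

137.51171875

Δx = (5 − 1.5)/4 = 0.875.
Right endpoints: 2.375, 3.25, 4.125, 5.
f(2.375) = 15.171875, f(3.25) = 28.1875, f(4.125) = 45.796875, f(5) = 68.
Sum = Δx · [f(2.375) + f(3.25) + f(4.125) + f(5)].
Sum = 137.51171875.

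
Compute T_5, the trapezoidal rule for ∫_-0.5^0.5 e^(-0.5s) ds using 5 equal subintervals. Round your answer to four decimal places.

1.0113

Δs = (0.5 − (-0.5))/5 = 0.2.
f(-0.5) ≈ 1.2840, f(-0.3) ≈ 1.1618, f(-0.1) ≈ 1.0513, f(0.1) ≈ 0.9512, f(0.3) ≈ 0.8607, f(0.5) ≈ 0.7788.
T_5 = (Δs/2)·[f(s_0) + 2f(s_1) + ... + 2f(s_{4}) + f(s_5)].
Sum ≈ 1.0113.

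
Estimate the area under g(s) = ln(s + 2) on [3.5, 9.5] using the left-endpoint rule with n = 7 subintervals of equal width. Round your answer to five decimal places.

12.38896

Δs = (9.5 − 3.5)/7 = 6/7.
Left endpoints: 3.5, 61/14, 73/14, 85/14, 97/14, 109/14, 121/14.
g(3.5) ≈ 1.70475, g(61/14) ≈ 1.84958, g(73/14) ≈ 1.97606, g(85/14) ≈ 2.08833, g(97/14) ≈ 2.18926, g(109/14) ≈ 2.28092, g(121/14) ≈ 2.36489.
Sum = Δs · [g(3.5) + g(61/14) + g(73/14) + ...].
Sum ≈ 12.38896.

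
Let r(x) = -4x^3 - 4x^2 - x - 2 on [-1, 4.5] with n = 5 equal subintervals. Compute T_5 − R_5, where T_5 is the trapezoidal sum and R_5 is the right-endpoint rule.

T_5 = -580.25.
R_5 = -828.3.
T_5 − R_5 = 248.05.

248.05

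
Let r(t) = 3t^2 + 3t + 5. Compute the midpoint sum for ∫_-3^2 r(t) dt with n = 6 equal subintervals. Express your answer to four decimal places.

51.6319

Δt = (2 − (-3))/6 = 5/6.
Midpoints: -31/12, -1.75, -11/12, -1/12, 0.75, 19/12.
r(-31/12) = 829/48, r(-1.75) = 8.9375, r(-11/12) = 229/48, r(-1/12) = 229/48, r(0.75) = 8.9375, r(19/12) = 829/48.
Sum = Δt · [r(-31/12) + r(-1.75) + r(-11/12) + ...].
Sum ≈ 51.6319.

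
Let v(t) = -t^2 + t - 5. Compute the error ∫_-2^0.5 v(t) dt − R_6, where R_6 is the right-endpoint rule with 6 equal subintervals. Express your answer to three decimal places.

-1.230

Exact integral: ∫_-2^0.5 v(t) dt ≈ -17.08333.
R_6 ≈ -15.85359.
Error ≈ -17.08333 − (-15.85359) ≈ -1.230.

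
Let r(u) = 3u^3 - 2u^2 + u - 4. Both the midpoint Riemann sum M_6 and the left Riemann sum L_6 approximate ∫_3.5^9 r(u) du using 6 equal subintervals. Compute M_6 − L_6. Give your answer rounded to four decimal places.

820.2424

M_6 ≈ 4342.268302.
L_6 ≈ 3522.025897.
M_6 − L_6 ≈ 820.2424.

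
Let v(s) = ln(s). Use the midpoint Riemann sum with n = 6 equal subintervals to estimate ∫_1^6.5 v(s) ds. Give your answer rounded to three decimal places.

6.695

Δs = (6.5 − 1)/6 = 11/12.
Midpoints: 35/24, 2.375, 79/24, 101/24, 5.125, 145/24.
v(35/24) ≈ 0.377, v(2.375) ≈ 0.865, v(79/24) ≈ 1.191, v(101/24) ≈ 1.437, v(5.125) ≈ 1.634, v(145/24) ≈ 1.799.
Sum = Δs · [v(35/24) + v(2.375) + v(79/24) + ...].
Sum ≈ 6.695.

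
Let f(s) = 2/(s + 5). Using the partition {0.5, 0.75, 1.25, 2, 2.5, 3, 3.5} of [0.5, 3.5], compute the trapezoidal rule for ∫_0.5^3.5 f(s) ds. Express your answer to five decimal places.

0.87162

Subinterval widths: 0.25, 0.5, 0.75, 0.5, 0.5, 0.5.
f(0.5) = 4/11, f(0.75) = 8/23, f(1.25) = 0.32, f(2) = 2/7, f(2.5) = 4/15, f(3) = 0.25, f(3.5) = 4/17.
On each subinterval the trapezoid contributes (Δs_i/2)·[f(s_{i-1}) + f(s_i)].
Sum ≈ 0.87162.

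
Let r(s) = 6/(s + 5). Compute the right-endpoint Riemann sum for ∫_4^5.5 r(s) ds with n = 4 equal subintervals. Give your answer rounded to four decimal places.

Δs = (5.5 − 4)/4 = 0.375.
Right endpoints: 4.375, 4.75, 5.125, 5.5.
r(4.375) = 0.64, r(4.75) = 8/13, r(5.125) = 16/27, r(5.5) = 4/7.
Sum = Δs · [r(4.375) + r(4.75) + r(5.125) + r(5.5)].
Sum ≈ 0.9073.

0.9073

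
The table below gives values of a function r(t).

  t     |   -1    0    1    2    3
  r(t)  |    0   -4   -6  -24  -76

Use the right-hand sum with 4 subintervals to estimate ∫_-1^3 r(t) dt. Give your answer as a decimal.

-110

Δt = 1.
Sum = 1·[(-4) + (-6) + (-24) + (-76)] = -110.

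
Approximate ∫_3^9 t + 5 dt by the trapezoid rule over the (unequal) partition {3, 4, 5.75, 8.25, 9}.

Subinterval widths: 1, 1.75, 2.5, 0.75.
f(3) = 8, f(4) = 9, f(5.75) = 10.75, f(8.25) = 13.25, f(9) = 14.
On each subinterval the trapezoid contributes (Δt_i/2)·[f(t_{i-1}) + f(t_i)].
Sum = 66.

66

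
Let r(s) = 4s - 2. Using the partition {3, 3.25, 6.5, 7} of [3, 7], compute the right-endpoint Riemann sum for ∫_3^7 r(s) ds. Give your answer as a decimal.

Subinterval widths: 0.25, 3.25, 0.5.
Right endpoints: 3.25, 6.5, 7.
r(3.25) = 11, r(6.5) = 24, r(7) = 26.
Sum = Σ Δs_i · r(s_i).
Sum = 93.75.

93.75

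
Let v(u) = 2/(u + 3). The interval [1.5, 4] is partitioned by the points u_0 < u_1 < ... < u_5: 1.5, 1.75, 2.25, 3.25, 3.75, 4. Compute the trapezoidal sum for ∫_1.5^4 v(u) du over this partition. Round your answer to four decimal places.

0.8860

Subinterval widths: 0.25, 0.5, 1, 0.5, 0.25.
v(1.5) = 4/9, v(1.75) = 8/19, v(2.25) = 8/21, v(3.25) = 0.32, v(3.75) = 8/27, v(4) = 2/7.
On each subinterval the trapezoid contributes (Δu_i/2)·[v(u_{i-1}) + v(u_i)].
Sum ≈ 0.8860.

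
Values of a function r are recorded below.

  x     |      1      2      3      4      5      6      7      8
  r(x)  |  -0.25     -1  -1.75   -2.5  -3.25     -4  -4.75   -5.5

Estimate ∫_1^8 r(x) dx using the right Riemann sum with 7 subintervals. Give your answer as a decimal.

-22.75

Δx = 1.
Sum = 1·[(-1) + (-1.75) + (-2.5) + (-3.25) + (-4) + (-4.75) + (-5.5)] = -22.75.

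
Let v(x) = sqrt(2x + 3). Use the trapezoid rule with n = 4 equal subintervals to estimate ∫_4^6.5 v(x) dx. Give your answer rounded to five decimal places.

9.17070

Δx = (6.5 − 4)/4 = 0.625.
v(4) ≈ 3.31662, v(4.625) ≈ 3.50000, v(5.25) ≈ 3.67423, v(5.875) ≈ 3.84057, v(6.5) ≈ 4.00000.
T_4 = (Δx/2)·[v(x_0) + 2v(x_1) + 2v(x_2) + 2v(x_3) + v(x_4)].
Sum ≈ 9.17070.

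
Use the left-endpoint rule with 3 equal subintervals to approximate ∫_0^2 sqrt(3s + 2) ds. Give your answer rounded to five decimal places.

3.90914

Δs = (2 − 0)/3 = 2/3.
Left endpoints: 0, 2/3, 4/3.
f(0) ≈ 1.41421, f(2/3) ≈ 2.00000, f(4/3) ≈ 2.44949.
Sum = Δs · [f(0) + f(2/3) + f(4/3)].
Sum ≈ 3.90914.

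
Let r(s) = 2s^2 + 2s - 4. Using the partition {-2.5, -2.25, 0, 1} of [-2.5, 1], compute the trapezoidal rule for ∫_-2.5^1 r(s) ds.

Subinterval widths: 0.25, 2.25, 1.
r(-2.5) = 3.5, r(-2.25) = 1.625, r(0) = -4, r(1) = 0.
On each subinterval the trapezoid contributes (Δs_i/2)·[r(s_{i-1}) + r(s_i)].
Sum = -4.03125.

-4.03125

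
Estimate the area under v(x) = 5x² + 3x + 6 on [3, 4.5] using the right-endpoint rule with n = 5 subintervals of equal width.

141.975

Δx = (4.5 − 3)/5 = 0.3.
Right endpoints: 3.3, 3.6, 3.9, 4.2, 4.5.
v(3.3) = 70.35, v(3.6) = 81.6, v(3.9) = 93.75, v(4.2) = 106.8, v(4.5) = 120.75.
Sum = Δx · [v(3.3) + v(3.6) + v(3.9) + v(4.2) + v(4.5)].
Sum = 141.975.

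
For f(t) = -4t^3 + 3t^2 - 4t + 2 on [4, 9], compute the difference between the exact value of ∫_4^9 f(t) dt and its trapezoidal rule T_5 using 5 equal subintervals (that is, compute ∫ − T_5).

62.5

Exact integral: ∫_4^9 f(t) dt = -5760.
T_5 = -5822.5.
Error = -5760 − (-5822.5) = 62.5.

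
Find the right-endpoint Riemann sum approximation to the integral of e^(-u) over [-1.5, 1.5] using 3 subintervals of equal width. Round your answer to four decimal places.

2.4784

Δu = (1.5 − (-1.5))/3 = 1.
Right endpoints: -0.5, 0.5, 1.5.
f(-0.5) ≈ 1.6487, f(0.5) ≈ 0.6065, f(1.5) ≈ 0.2231.
Sum = Δu · [f(-0.5) + f(0.5) + f(1.5)].
Sum ≈ 2.4784.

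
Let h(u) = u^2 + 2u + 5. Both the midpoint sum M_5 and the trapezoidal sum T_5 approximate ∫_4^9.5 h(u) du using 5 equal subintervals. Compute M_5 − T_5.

-1.66375

M_5 = 365.65375.
T_5 = 367.3175.
M_5 − T_5 = -1.66375.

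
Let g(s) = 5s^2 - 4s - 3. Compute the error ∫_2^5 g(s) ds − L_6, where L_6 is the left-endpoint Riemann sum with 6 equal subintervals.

Exact integral: ∫_2^5 g(s) ds = 144.
L_6 = 121.375.
Error = 144 − 121.375 = 22.625.

22.625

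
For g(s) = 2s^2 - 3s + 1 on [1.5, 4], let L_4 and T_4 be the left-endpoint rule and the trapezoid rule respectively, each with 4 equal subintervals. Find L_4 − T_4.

-6.25

L_4 = 16.3671875.
T_4 = 22.6171875.
L_4 − T_4 = -6.25.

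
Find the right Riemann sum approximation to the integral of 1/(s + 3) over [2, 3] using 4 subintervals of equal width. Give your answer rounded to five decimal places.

Δs = (3 − 2)/4 = 0.25.
Right endpoints: 2.25, 2.5, 2.75, 3.
f(2.25) = 4/21, f(2.5) = 2/11, f(2.75) = 4/23, f(3) = 1/6.
Sum = Δs · [f(2.25) + f(2.5) + f(2.75) + f(3)].
Sum ≈ 0.17822.

0.17822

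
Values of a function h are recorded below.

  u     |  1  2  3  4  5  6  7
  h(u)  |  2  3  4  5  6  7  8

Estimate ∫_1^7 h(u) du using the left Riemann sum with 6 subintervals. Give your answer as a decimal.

Δu = 1.
Sum = 1·[2 + 3 + 4 + 5 + 6 + 7] = 27.

27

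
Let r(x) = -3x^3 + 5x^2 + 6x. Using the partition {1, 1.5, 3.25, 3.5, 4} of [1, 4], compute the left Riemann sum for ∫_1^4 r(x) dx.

-9.13671875

Subinterval widths: 0.5, 1.75, 0.25, 0.5.
Left endpoints: 1, 1.5, 3.25, 3.5.
r(1) = 8, r(1.5) = 10.125, r(3.25) = -30.671875, r(3.5) = -46.375.
Sum = Σ Δx_i · r(x_i).
Sum = -9.13671875.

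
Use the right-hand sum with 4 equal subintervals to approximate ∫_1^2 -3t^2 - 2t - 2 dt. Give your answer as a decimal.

-13.40625

Δt = (2 − 1)/4 = 0.25.
Right endpoints: 1.25, 1.5, 1.75, 2.
f(1.25) = -9.1875, f(1.5) = -11.75, f(1.75) = -14.6875, f(2) = -18.
Sum = Δt · [f(1.25) + f(1.5) + f(1.75) + f(2)].
Sum = -13.40625.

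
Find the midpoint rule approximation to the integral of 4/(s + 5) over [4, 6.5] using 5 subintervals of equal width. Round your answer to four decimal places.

0.9803

Δs = (6.5 − 4)/5 = 0.5.
Midpoints: 4.25, 4.75, 5.25, 5.75, 6.25.
f(4.25) = 16/37, f(4.75) = 16/39, f(5.25) = 16/41, f(5.75) = 16/43, f(6.25) = 16/45.
Sum = Δs · [f(4.25) + f(4.75) + f(5.25) + f(5.75) + f(6.25)].
Sum ≈ 0.9803.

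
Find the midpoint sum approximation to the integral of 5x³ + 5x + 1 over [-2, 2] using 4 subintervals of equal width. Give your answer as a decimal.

4

Δx = (2 − (-2))/4 = 1.
Midpoints: -1.5, -0.5, 0.5, 1.5.
f(-1.5) = -23.375, f(-0.5) = -2.125, f(0.5) = 4.125, f(1.5) = 25.375.
Sum = Δx · [f(-1.5) + f(-0.5) + f(0.5) + f(1.5)].
Sum = 4.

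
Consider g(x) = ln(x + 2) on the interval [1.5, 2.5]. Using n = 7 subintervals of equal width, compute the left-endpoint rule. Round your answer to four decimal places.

1.3656

Δx = (2.5 − 1.5)/7 = 1/7.
Left endpoints: 1.5, 23/14, 25/14, 27/14, 29/14, 31/14, 33/14.
g(1.5) ≈ 1.2528, g(23/14) ≈ 1.2928, g(25/14) ≈ 1.3312, g(27/14) ≈ 1.3683, g(29/14) ≈ 1.4040, g(31/14) ≈ 1.4385, g(33/14) ≈ 1.4718.
Sum = Δx · [g(1.5) + g(23/14) + g(25/14) + ...].
Sum ≈ 1.3656.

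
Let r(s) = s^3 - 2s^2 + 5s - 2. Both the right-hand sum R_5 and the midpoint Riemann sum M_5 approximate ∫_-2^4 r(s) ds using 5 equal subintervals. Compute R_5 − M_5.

48.96

R_5 = 78.24.
M_5 = 29.28.
R_5 − M_5 = 48.96.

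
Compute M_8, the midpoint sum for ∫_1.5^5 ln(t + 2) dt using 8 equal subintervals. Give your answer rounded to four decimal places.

5.7378

Δt = (5 − 1.5)/8 = 0.4375.
Midpoints: 1.71875, 2.15625, 2.59375, 3.03125, 3.46875, 3.90625, 4.34375, 4.78125.
f(1.71875) ≈ 1.3134, f(2.15625) ≈ 1.4246, f(2.59375) ≈ 1.5247, f(3.03125) ≈ 1.6157, f(3.46875) ≈ 1.6991, f(3.90625) ≈ 1.7760, f(4.34375) ≈ 1.8475, f(4.78125) ≈ 1.9142.
Sum = Δt · [f(1.71875) + f(2.15625) + f(2.59375) + ...].
Sum ≈ 5.7378.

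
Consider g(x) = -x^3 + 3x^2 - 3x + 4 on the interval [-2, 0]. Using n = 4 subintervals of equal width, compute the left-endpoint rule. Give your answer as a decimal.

33

Δx = (0 − (-2))/4 = 0.5.
Left endpoints: -2, -1.5, -1, -0.5.
g(-2) = 30, g(-1.5) = 18.625, g(-1) = 11, g(-0.5) = 6.375.
Sum = Δx · [g(-2) + g(-1.5) + g(-1) + g(-0.5)].
Sum = 33.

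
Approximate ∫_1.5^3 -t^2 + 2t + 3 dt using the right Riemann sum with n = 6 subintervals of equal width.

Δt = (3 − 1.5)/6 = 0.25.
Right endpoints: 1.75, 2, 2.25, 2.5, 2.75, 3.
f(1.75) = 3.4375, f(2) = 3, f(2.25) = 2.4375, f(2.5) = 1.75, f(2.75) = 0.9375, f(3) = 0.
Sum = Δt · [f(1.75) + f(2) + f(2.25) + ...].
Sum = 2.890625.

2.890625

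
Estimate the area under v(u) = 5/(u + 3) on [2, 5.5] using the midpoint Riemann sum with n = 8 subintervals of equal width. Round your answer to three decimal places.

2.652

Δu = (5.5 − 2)/8 = 0.4375.
Midpoints: 2.21875, 2.65625, 3.09375, 3.53125, 3.96875, 4.40625, 4.84375, 5.28125.
v(2.21875) = 160/167, v(2.65625) = 160/181, v(3.09375) = 32/39, v(3.53125) = 160/209, v(3.96875) = 160/223, v(4.40625) = 160/237, v(4.84375) = 160/251, v(5.28125) = 32/53.
Sum = Δu · [v(2.21875) + v(2.65625) + v(3.09375) + ...].
Sum ≈ 2.652.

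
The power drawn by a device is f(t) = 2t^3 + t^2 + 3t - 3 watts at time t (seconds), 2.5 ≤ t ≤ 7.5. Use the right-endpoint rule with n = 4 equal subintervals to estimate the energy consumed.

2346.71875

Δt = (7.5 − 2.5)/4 = 1.25.
Right endpoints: 3.75, 5, 6.25, 7.5.
f(3.75) = 127.78125, f(5) = 287, f(6.25) = 543.09375, f(7.5) = 919.5.
Sum = Δt · [f(3.75) + f(5) + f(6.25) + f(7.5)].
Sum = 2346.71875.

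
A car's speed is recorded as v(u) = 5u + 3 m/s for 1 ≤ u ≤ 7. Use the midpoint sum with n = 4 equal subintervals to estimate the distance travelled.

Δu = (7 − 1)/4 = 1.5.
Midpoints: 1.75, 3.25, 4.75, 6.25.
v(1.75) = 11.75, v(3.25) = 19.25, v(4.75) = 26.75, v(6.25) = 34.25.
Sum = Δu · [v(1.75) + v(3.25) + v(4.75) + v(6.25)].
Sum = 138.

138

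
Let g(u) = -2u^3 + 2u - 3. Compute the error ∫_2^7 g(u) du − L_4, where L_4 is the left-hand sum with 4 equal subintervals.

-377.34375

Exact integral: ∫_2^7 g(u) du = -1162.5.
L_4 = -785.15625.
Error = -1162.5 − (-785.15625) = -377.34375.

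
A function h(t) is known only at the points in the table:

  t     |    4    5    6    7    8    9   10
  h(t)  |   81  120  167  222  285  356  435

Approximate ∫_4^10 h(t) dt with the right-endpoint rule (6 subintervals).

1585

Δt = 1.
Sum = 1·[120 + 167 + 222 + 285 + 356 + 435] = 1585.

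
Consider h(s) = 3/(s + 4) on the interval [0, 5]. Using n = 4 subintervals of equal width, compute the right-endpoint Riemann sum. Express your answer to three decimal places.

2.192

Δs = (5 − 0)/4 = 1.25.
Right endpoints: 1.25, 2.5, 3.75, 5.
h(1.25) = 4/7, h(2.5) = 6/13, h(3.75) = 12/31, h(5) = 1/3.
Sum = Δs · [h(1.25) + h(2.5) + h(3.75) + h(5)].
Sum ≈ 2.192.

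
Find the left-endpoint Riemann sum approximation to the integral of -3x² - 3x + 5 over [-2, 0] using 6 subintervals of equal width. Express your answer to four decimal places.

6.8889

Δx = (0 − (-2))/6 = 1/3.
Left endpoints: -2, -5/3, -4/3, -1, -2/3, -1/3.
f(-2) = -1, f(-5/3) = 5/3, f(-4/3) = 11/3, f(-1) = 5, f(-2/3) = 17/3, f(-1/3) = 17/3.
Sum = Δx · [f(-2) + f(-5/3) + f(-4/3) + ...].
Sum ≈ 6.8889.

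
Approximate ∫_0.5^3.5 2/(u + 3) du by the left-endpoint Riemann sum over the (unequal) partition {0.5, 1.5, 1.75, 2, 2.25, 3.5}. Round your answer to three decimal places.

1.364

Subinterval widths: 1, 0.25, 0.25, 0.25, 1.25.
Left endpoints: 0.5, 1.5, 1.75, 2, 2.25.
f(0.5) = 4/7, f(1.5) = 4/9, f(1.75) = 8/19, f(2) = 0.4, f(2.25) = 8/21.
Sum = Σ Δu_i · f(u_i).
Sum ≈ 1.364.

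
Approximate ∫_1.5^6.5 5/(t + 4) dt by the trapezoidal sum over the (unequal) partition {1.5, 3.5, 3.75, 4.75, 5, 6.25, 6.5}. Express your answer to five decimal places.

3.26150

Subinterval widths: 2, 0.25, 1, 0.25, 1.25, 0.25.
f(1.5) = 10/11, f(3.5) = 2/3, f(3.75) = 20/31, f(4.75) = 4/7, f(5) = 5/9, f(6.25) = 20/41, f(6.5) = 10/21.
On each subinterval the trapezoid contributes (Δt_i/2)·[f(t_{i-1}) + f(t_i)].
Sum ≈ 3.26150.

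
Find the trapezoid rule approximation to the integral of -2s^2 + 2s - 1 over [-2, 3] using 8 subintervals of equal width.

-23.984375

Δs = (3 − (-2))/8 = 0.625.
f(-2) = -13, f(-1.375) = -7.53125, f(-0.75) = -3.625, f(-0.125) = -1.28125, f(0.5) = -0.5, f(1.125) = -1.28125, f(1.75) = -3.625, f(2.375) = -7.53125, f(3) = -13.
T_8 = (Δs/2)·[f(s_0) + 2f(s_1) + ... + 2f(s_{7}) + f(s_8)].
Sum = -23.984375.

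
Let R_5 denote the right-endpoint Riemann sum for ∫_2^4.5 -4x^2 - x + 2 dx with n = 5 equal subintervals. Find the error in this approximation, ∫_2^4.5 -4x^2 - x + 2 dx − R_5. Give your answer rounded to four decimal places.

Exact integral: ∫_2^4.5 f(x) dx ≈ -113.958333.
R_5 = -131.25.
Error ≈ -113.958333 − (-131.25) ≈ 17.2917.

17.2917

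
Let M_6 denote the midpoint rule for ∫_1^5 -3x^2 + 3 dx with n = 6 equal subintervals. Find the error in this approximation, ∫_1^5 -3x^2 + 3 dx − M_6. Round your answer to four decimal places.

-0.4444

Exact integral: ∫_1^5 f(x) dx = -112.
M_6 ≈ -111.555556.
Error ≈ -112 − (-111.555556) ≈ -0.4444.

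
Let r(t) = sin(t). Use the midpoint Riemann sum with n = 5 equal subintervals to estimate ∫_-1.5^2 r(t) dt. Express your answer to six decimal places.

0.496969

Δt = (2 − (-1.5))/5 = 0.7.
Midpoints: -1.15, -0.45, 0.25, 0.95, 1.65.
r(-1.15) ≈ -0.912764, r(-0.45) ≈ -0.434966, r(0.25) ≈ 0.247404, r(0.95) ≈ 0.813416, r(1.65) ≈ 0.996865.
Sum = Δt · [r(-1.15) + r(-0.45) + r(0.25) + r(0.95) + r(1.65)].
Sum ≈ 0.496969.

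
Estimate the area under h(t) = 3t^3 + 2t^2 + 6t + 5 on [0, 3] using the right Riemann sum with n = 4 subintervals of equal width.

Δt = (3 − 0)/4 = 0.75.
Right endpoints: 0.75, 1.5, 2.25, 3.
h(0.75) = 11.890625, h(1.5) = 28.625, h(2.25) = 62.796875, h(3) = 122.
Sum = Δt · [h(0.75) + h(1.5) + h(2.25) + h(3)].
Sum = 168.984375.

168.984375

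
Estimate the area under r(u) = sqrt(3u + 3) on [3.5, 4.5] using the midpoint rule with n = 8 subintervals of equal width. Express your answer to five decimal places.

3.87139

Δu = (4.5 − 3.5)/8 = 0.125.
Midpoints: 3.5625, 3.6875, 3.8125, 3.9375, 4.0625, 4.1875, 4.3125, 4.4375.
r(3.5625) ≈ 3.69966, r(3.6875) ≈ 3.75000, r(3.8125) ≈ 3.79967, r(3.9375) ≈ 3.84870, r(4.0625) ≈ 3.89711, r(4.1875) ≈ 3.94493, r(4.3125) ≈ 3.99218, r(4.4375) ≈ 4.03887.
Sum = Δu · [r(3.5625) + r(3.6875) + r(3.8125) + ...].
Sum ≈ 3.87139.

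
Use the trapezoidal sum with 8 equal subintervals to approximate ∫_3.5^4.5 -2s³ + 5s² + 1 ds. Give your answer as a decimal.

Δs = (4.5 − 3.5)/8 = 0.125.
f(3.5) = -23.5, f(3.625) = -28.56640625, f(3.75) = -34.15625, f(3.875) = -40.29296875, f(4) = -47, f(4.125) = -54.30078125, f(4.25) = -62.21875, f(4.375) = -70.77734375, f(4.5) = -80.
T_8 = (Δs/2)·[f(s_0) + 2f(s_1) + ... + 2f(s_{7}) + f(s_8)].
Sum = -48.6328125.

-48.6328125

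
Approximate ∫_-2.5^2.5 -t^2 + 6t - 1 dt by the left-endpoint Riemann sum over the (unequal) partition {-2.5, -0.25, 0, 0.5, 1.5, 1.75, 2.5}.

Subinterval widths: 2.25, 0.25, 0.5, 1, 0.25, 0.75.
Left endpoints: -2.5, -0.25, 0, 0.5, 1.5, 1.75.
f(-2.5) = -22.25, f(-0.25) = -2.5625, f(0) = -1, f(0.5) = 1.75, f(1.5) = 5.75, f(1.75) = 6.4375.
Sum = Σ Δt_i · f(t_i).
Sum = -43.1875.

-43.1875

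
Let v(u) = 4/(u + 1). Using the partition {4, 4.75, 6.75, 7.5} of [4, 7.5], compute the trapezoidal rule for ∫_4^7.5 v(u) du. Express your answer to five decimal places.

2.14267

Subinterval widths: 0.75, 2, 0.75.
v(4) = 0.8, v(4.75) = 16/23, v(6.75) = 16/31, v(7.5) = 8/17.
On each subinterval the trapezoid contributes (Δu_i/2)·[v(u_{i-1}) + v(u_i)].
Sum ≈ 2.14267.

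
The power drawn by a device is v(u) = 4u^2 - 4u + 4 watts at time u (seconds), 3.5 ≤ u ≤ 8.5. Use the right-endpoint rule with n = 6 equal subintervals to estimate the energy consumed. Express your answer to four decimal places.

755.6481

Δu = (8.5 − 3.5)/6 = 5/6.
Right endpoints: 13/3, 31/6, 6, 41/6, 23/3, 8.5.
v(13/3) = 556/9, v(31/6) = 811/9, v(6) = 124, v(41/6) = 1471/9, v(23/3) = 1876/9, v(8.5) = 259.
Sum = Δu · [v(13/3) + v(31/6) + v(6) + ...].
Sum ≈ 755.6481.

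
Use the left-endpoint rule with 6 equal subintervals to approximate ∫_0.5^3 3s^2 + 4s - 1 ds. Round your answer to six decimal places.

Δs = (3 − 0.5)/6 = 5/12.
Left endpoints: 0.5, 11/12, 4/3, 1.75, 13/6, 31/12.
f(0.5) = 1.75, f(11/12) = 5.1875, f(4/3) = 29/3, f(1.75) = 15.1875, f(13/6) = 21.75, f(31/12) = 1409/48.
Sum = Δs · [f(0.5) + f(11/12) + f(4/3) + ...].
Sum ≈ 34.539931.

34.539931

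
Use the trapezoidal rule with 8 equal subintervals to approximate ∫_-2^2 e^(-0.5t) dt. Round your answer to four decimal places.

Δt = (2 − (-2))/8 = 0.5.
f(-2) ≈ 2.7183, f(-1.5) ≈ 2.1170, f(-1) ≈ 1.6487, f(-0.5) ≈ 1.2840, f(0) ≈ 1.0000, f(0.5) ≈ 0.7788, f(1) ≈ 0.6065, f(1.5) ≈ 0.4724, f(2) ≈ 0.3679.
T_8 = (Δt/2)·[f(t_0) + 2f(t_1) + ... + 2f(t_{7}) + f(t_8)].
Sum ≈ 4.7253.

4.7253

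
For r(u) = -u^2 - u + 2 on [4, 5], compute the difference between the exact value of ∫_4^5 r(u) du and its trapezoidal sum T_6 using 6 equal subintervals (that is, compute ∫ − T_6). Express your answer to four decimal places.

0.0046

Exact integral: ∫_4^5 r(u) du ≈ -22.833333.
T_6 ≈ -22.837963.
Error ≈ -22.833333 − (-22.837963) ≈ 0.0046.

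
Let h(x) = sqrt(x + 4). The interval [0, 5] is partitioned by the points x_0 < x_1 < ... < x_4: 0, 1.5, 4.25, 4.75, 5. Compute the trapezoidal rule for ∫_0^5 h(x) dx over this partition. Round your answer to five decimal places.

12.63529

Subinterval widths: 1.5, 2.75, 0.5, 0.25.
h(0) ≈ 2.00000, h(1.5) ≈ 2.34521, h(4.25) ≈ 2.87228, h(4.75) ≈ 2.95804, h(5) ≈ 3.00000.
On each subinterval the trapezoid contributes (Δx_i/2)·[h(x_{i-1}) + h(x_i)].
Sum ≈ 12.63529.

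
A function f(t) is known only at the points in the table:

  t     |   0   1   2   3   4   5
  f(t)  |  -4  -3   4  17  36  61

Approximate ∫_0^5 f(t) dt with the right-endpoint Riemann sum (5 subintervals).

Δt = 1.
Sum = 1·[(-3) + 4 + 17 + 36 + 61] = 115.

115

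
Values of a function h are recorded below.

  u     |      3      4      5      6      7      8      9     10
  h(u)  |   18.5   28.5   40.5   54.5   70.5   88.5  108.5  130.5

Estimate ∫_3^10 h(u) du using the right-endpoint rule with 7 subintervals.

521.5

Δu = 1.
Sum = 1·[28.5 + 40.5 + 54.5 + 70.5 + 88.5 + 108.5 + 130.5] = 521.5.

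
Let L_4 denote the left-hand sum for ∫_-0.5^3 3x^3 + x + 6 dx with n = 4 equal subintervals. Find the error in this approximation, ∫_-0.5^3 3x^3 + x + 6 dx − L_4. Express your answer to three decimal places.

32.108

Exact integral: ∫_-0.5^3 f(x) dx = 86.078125.
L_4 ≈ 53.96973.
Error ≈ 86.078125 − 53.96973 ≈ 32.108.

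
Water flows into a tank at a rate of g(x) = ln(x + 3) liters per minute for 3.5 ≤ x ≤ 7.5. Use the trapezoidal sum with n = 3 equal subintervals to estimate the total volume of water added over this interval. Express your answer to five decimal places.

8.51407

Δx = (7.5 − 3.5)/3 = 4/3.
g(3.5) ≈ 1.87180, g(29/6) ≈ 2.05839, g(37/6) ≈ 2.21557, g(7.5) ≈ 2.35138.
T_3 = (Δx/2)·[g(x_0) + 2g(x_1) + 2g(x_2) + g(x_3)].
Sum ≈ 8.51407.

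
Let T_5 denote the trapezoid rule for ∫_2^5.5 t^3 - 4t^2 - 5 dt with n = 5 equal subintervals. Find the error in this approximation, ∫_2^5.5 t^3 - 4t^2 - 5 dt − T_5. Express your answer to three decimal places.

-2.072

Exact integral: ∫_2^5.5 f(t) dt ≈ -3.90104.
T_5 = -1.82875.
Error ≈ -3.90104 − (-1.82875) ≈ -2.072.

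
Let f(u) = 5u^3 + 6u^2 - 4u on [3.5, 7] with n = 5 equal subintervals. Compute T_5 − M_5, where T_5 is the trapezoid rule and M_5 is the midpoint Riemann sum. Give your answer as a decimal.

36.3365625

T_5 = 3364.64625.
M_5 = 3328.3096875.
T_5 − M_5 = 36.3365625.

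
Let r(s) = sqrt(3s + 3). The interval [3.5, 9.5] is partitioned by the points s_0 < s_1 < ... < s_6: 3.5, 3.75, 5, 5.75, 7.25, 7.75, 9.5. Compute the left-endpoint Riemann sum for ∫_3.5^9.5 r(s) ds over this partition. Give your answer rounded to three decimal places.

Subinterval widths: 0.25, 1.25, 0.75, 1.5, 0.5, 1.75.
Left endpoints: 3.5, 3.75, 5, 5.75, 7.25, 7.75.
r(3.5) ≈ 3.674, r(3.75) ≈ 3.775, r(5) ≈ 4.243, r(5.75) ≈ 4.500, r(7.25) ≈ 4.975, r(7.75) ≈ 5.123.
Sum = Σ Δs_i · r(s_i).
Sum ≈ 27.023.

27.023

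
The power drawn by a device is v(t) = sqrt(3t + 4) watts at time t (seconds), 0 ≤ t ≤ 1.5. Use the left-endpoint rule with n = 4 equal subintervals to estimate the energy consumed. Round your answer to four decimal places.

3.5548

Δt = (1.5 − 0)/4 = 0.375.
Left endpoints: 0, 0.375, 0.75, 1.125.
v(0) ≈ 2.0000, v(0.375) ≈ 2.2638, v(0.75) ≈ 2.5000, v(1.125) ≈ 2.7157.
Sum = Δt · [v(0) + v(0.375) + v(0.75) + v(1.125)].
Sum ≈ 3.5548.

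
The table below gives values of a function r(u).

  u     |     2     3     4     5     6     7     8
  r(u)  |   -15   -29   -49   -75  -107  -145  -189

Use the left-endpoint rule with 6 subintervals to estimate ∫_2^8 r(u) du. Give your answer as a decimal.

-420

Δu = 1.
Sum = 1·[(-15) + (-29) + (-49) + (-75) + (-107) + (-145)] = -420.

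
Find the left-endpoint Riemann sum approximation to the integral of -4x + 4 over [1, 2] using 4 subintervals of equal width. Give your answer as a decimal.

-1.5

Δx = (2 − 1)/4 = 0.25.
Left endpoints: 1, 1.25, 1.5, 1.75.
f(1) = 0, f(1.25) = -1, f(1.5) = -2, f(1.75) = -3.
Sum = Δx · [f(1) + f(1.25) + f(1.5) + f(1.75)].
Sum = -1.5.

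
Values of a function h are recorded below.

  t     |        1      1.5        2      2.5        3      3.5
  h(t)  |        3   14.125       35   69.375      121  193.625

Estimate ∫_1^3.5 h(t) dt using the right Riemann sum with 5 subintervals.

Δt = 0.5.
Sum = 0.5·[14.125 + 35 + 69.375 + 121 + 193.625] = 216.5625.

216.5625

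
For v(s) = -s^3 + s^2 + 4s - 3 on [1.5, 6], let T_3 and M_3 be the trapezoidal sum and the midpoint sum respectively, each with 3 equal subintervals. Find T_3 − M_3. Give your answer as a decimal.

-25.9453125

T_3 = -215.15625.
M_3 = -189.2109375.
T_3 − M_3 = -25.9453125.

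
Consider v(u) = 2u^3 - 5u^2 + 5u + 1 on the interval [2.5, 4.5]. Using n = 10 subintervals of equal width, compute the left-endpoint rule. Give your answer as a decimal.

Δu = (4.5 − 2.5)/10 = 0.2.
Left endpoints: 2.5, 2.7, 2.9, 3.1, 3.3, 3.5, 3.7, 3.9, 4.1, 4.3.
v(2.5) = 13.5, v(2.7) = 17.416, v(2.9) = 22.228, v(3.1) = 28.032, v(3.3) = 34.924, v(3.5) = 43, v(3.7) = 52.356, v(3.9) = 63.088, v(4.1) = 75.292, v(4.3) = 89.064.
Sum = Δu · [v(2.5) + v(2.7) + v(2.9) + ...].
Sum = 87.78.

87.78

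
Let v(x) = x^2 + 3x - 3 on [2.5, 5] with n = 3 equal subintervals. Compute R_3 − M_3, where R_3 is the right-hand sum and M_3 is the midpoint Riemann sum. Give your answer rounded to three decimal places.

11.372

R_3 ≈ 68.31019.
M_3 ≈ 56.93866.
R_3 − M_3 ≈ 11.372.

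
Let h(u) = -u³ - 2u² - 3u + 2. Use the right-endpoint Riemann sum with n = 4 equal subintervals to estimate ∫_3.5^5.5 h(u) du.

-339.25

Δu = (5.5 − 3.5)/4 = 0.5.
Right endpoints: 4, 4.5, 5, 5.5.
h(4) = -106, h(4.5) = -143.125, h(5) = -188, h(5.5) = -241.375.
Sum = Δu · [h(4) + h(4.5) + h(5) + h(5.5)].
Sum = -339.25.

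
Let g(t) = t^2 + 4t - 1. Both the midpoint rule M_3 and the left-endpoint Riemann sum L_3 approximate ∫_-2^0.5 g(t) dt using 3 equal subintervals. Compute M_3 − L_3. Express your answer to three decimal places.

2.170

M_3 ≈ -7.43634.
L_3 ≈ -9.60648.
M_3 − L_3 ≈ 2.170.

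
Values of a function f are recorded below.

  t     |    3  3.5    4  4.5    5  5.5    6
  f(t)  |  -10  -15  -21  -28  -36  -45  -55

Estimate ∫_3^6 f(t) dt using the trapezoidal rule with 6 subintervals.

-88.75

Δt = 0.5.
T_6 = (0.5/2)·[(-10) + 2·(-15) + 2·(-21) + 2·(-28) + 2·(-36) + 2·(-45) + (-55)] = -88.75.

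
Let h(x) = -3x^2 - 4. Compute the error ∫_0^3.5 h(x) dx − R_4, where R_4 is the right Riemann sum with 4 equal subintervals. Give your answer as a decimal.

17.41796875

Exact integral: ∫_0^3.5 h(x) dx = -56.875.
R_4 = -74.29296875.
Error = -56.875 − (-74.29296875) = 17.41796875.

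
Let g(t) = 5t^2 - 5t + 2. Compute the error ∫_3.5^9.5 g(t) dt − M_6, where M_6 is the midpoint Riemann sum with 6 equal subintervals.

Exact integral: ∫_3.5^9.5 g(t) dt = 1174.5.
M_6 = 1172.
Error = 1174.5 − 1172 = 2.5.

2.5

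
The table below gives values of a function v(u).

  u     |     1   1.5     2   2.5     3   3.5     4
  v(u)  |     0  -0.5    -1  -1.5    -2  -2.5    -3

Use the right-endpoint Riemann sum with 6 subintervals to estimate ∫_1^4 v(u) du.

Δu = 0.5.
Sum = 0.5·[(-0.5) + (-1) + (-1.5) + (-2) + (-2.5) + (-3)] = -5.25.

-5.25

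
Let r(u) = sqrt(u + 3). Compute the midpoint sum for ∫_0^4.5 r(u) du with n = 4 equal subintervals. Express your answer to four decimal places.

Δu = (4.5 − 0)/4 = 1.125.
Midpoints: 0.5625, 1.6875, 2.8125, 3.9375.
r(0.5625) ≈ 1.8875, r(1.6875) ≈ 2.1651, r(2.8125) ≈ 2.4109, r(3.9375) ≈ 2.6339.
Sum = Δu · [r(0.5625) + r(1.6875) + r(2.8125) + r(3.9375)].
Sum ≈ 10.2345.

10.2345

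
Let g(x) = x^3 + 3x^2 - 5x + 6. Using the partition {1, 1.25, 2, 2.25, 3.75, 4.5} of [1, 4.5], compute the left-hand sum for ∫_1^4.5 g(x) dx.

103.6640625

Subinterval widths: 0.25, 0.75, 0.25, 1.5, 0.75.
Left endpoints: 1, 1.25, 2, 2.25, 3.75.
g(1) = 5, g(1.25) = 6.390625, g(2) = 16, g(2.25) = 21.328125, g(3.75) = 82.171875.
Sum = Σ Δx_i · g(x_i).
Sum = 103.6640625.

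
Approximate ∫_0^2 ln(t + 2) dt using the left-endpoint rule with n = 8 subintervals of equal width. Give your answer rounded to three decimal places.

Δt = (2 − 0)/8 = 0.25.
Left endpoints: 0, 0.25, 0.5, 0.75, 1, 1.25, 1.5, 1.75.
f(0) ≈ 0.693, f(0.25) ≈ 0.811, f(0.5) ≈ 0.916, f(0.75) ≈ 1.012, f(1) ≈ 1.099, f(1.25) ≈ 1.179, f(1.5) ≈ 1.253, f(1.75) ≈ 1.322.
Sum = Δt · [f(0) + f(0.25) + f(0.5) + ...].
Sum ≈ 2.071.

2.071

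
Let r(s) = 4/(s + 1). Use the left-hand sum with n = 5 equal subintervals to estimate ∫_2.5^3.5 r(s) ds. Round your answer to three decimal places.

1.031

Δs = (3.5 − 2.5)/5 = 0.2.
Left endpoints: 2.5, 2.7, 2.9, 3.1, 3.3.
r(2.5) = 8/7, r(2.7) = 40/37, r(2.9) = 40/39, r(3.1) = 40/41, r(3.3) = 40/43.
Sum = Δs · [r(2.5) + r(2.7) + r(2.9) + r(3.1) + r(3.3)].
Sum ≈ 1.031.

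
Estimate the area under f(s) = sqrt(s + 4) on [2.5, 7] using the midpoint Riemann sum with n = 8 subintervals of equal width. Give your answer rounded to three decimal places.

13.275

Δs = (7 − 2.5)/8 = 0.5625.
Midpoints: 2.78125, 3.34375, 3.90625, 4.46875, 5.03125, 5.59375, 6.15625, 6.71875.
f(2.78125) ≈ 2.604, f(3.34375) ≈ 2.710, f(3.90625) ≈ 2.812, f(4.46875) ≈ 2.910, f(5.03125) ≈ 3.005, f(5.59375) ≈ 3.097, f(6.15625) ≈ 3.187, f(6.71875) ≈ 3.274.
Sum = Δs · [f(2.78125) + f(3.34375) + f(3.90625) + ...].
Sum ≈ 13.275.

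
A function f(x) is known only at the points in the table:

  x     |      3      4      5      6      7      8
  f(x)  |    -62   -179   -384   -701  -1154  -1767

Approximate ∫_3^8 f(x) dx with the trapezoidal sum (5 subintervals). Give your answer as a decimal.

Δx = 1.
T_5 = (1/2)·[(-62) + 2·(-179) + 2·(-384) + 2·(-701) + 2·(-1154) + (-1767)] = -3332.5.

-3332.5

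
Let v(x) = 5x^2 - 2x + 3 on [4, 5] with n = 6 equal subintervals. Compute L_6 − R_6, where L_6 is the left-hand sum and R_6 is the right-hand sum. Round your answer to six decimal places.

L_6 ≈ 92.10648148.
R_6 ≈ 99.27314815.
L_6 − R_6 ≈ -7.166667.

-7.166667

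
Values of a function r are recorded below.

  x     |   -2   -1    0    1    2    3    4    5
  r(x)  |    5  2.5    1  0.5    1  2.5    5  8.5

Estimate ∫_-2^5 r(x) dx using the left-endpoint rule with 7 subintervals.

Δx = 1.
Sum = 1·[5 + 2.5 + 1 + 0.5 + 1 + 2.5 + 5] = 17.5.

17.5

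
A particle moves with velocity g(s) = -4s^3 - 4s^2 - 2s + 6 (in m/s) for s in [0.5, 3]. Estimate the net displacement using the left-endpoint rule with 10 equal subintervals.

-92.734375

Δs = (3 − 0.5)/10 = 0.25.
Left endpoints: 0.5, 0.75, 1, 1.25, 1.5, 1.75, 2, 2.25, 2.5, 2.75.
g(0.5) = 3.5, g(0.75) = 0.5625, g(1) = -4, g(1.25) = -10.5625, g(1.5) = -19.5, g(1.75) = -31.1875, g(2) = -46, g(2.25) = -64.3125, g(2.5) = -86.5, g(2.75) = -112.9375.
Sum = Δs · [g(0.5) + g(0.75) + g(1) + ...].
Sum = -92.734375.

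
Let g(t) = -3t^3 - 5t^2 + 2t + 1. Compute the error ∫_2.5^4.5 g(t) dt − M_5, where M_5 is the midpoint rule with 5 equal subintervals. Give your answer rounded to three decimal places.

-0.973

Exact integral: ∫_2.5^4.5 g(t) dt ≈ -388.08333.
M_5 = -387.11.
Error ≈ -388.08333 − (-387.11) ≈ -0.973.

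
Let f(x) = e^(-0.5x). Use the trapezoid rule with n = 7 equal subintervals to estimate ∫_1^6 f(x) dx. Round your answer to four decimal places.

Δx = (6 − 1)/7 = 5/7.
f(1) ≈ 0.6065, f(12/7) ≈ 0.4244, f(17/7) ≈ 0.2969, f(22/7) ≈ 0.2077, f(27/7) ≈ 0.1454, f(32/7) ≈ 0.1017, f(37/7) ≈ 0.0712, f(6) ≈ 0.0498.
T_7 = (Δx/2)·[f(x_0) + 2f(x_1) + ... + 2f(x_{6}) + f(x_7)].
Sum ≈ 1.1253.

1.1253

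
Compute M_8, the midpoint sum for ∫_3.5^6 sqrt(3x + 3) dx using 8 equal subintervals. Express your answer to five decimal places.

Δx = (6 − 3.5)/8 = 0.3125.
Midpoints: 3.65625, 3.96875, 4.28125, 4.59375, 4.90625, 5.21875, 5.53125, 5.84375.
f(3.65625) ≈ 3.73748, f(3.96875) ≈ 3.86086, f(4.28125) ≈ 3.98042, f(4.59375) ≈ 4.09649, f(4.90625) ≈ 4.20936, f(5.21875) ≈ 4.31929, f(5.53125) ≈ 4.42648, f(5.84375) ≈ 4.53114.
Sum = Δx · [f(3.65625) + f(3.96875) + f(4.28125) + ...].
Sum ≈ 10.36298.

10.36298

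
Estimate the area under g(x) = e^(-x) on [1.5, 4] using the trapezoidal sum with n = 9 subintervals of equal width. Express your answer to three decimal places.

Δx = (4 − 1.5)/9 = 5/18.
g(1.5) ≈ 0.223, g(16/9) ≈ 0.169, g(37/18) ≈ 0.128, g(7/3) ≈ 0.097, g(47/18) ≈ 0.073, g(26/9) ≈ 0.056, g(19/6) ≈ 0.042, g(31/9) ≈ 0.032, g(67/18) ≈ 0.024, g(4) ≈ 0.018.
T_9 = (Δx/2)·[g(x_0) + 2g(x_1) + ... + 2g(x_{8}) + g(x_9)].
Sum ≈ 0.206.

0.206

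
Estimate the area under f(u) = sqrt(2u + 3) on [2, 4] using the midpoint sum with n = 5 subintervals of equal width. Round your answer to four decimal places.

Δu = (4 − 2)/5 = 0.4.
Midpoints: 2.2, 2.6, 3, 3.4, 3.8.
f(2.2) ≈ 2.7203, f(2.6) ≈ 2.8636, f(3) ≈ 3.0000, f(3.4) ≈ 3.1305, f(3.8) ≈ 3.2558.
Sum = Δu · [f(2.2) + f(2.6) + f(3) + f(3.4) + f(3.8)].
Sum ≈ 5.9880.

5.9880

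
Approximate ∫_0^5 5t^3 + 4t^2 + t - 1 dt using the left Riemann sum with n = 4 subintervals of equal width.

553.203125

Δt = (5 − 0)/4 = 1.25.
Left endpoints: 0, 1.25, 2.5, 3.75.
f(0) = -1, f(1.25) = 16.265625, f(2.5) = 104.625, f(3.75) = 322.671875.
Sum = Δt · [f(0) + f(1.25) + f(2.5) + f(3.75)].
Sum = 553.203125.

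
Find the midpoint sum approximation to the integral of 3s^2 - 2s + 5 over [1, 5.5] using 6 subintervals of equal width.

157.9921875

Δs = (5.5 − 1)/6 = 0.75.
Midpoints: 1.375, 2.125, 2.875, 3.625, 4.375, 5.125.
f(1.375) = 7.921875, f(2.125) = 14.296875, f(2.875) = 24.046875, f(3.625) = 37.171875, f(4.375) = 53.671875, f(5.125) = 73.546875.
Sum = Δs · [f(1.375) + f(2.125) + f(2.875) + ...].
Sum = 157.9921875.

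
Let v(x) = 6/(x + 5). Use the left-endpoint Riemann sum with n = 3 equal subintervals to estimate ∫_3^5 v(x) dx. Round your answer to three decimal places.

Δx = (5 − 3)/3 = 2/3.
Left endpoints: 3, 11/3, 13/3.
v(3) = 0.75, v(11/3) = 9/13, v(13/3) = 9/14.
Sum = Δx · [v(3) + v(11/3) + v(13/3)].
Sum ≈ 1.390.

1.390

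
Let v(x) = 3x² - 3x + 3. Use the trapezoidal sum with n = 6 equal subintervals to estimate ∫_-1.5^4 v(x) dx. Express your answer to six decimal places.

Δx = (4 − (-1.5))/6 = 11/12.
v(-1.5) = 14.25, v(-7/12) = 277/48, v(1/3) = 7/3, v(1.25) = 3.9375, v(13/6) = 127/12, v(37/12) = 1069/48, v(4) = 39.
T_6 = (Δx/2)·[v(x_0) + 2v(x_1) + ... + 2v(x_{5}) + v(x_6)].
Sum ≈ 65.560764.

65.560764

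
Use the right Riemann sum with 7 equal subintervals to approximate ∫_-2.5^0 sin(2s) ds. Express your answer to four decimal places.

Δs = (0 − (-2.5))/7 = 5/14.
Right endpoints: -15/7, -25/14, -10/7, -15/14, -5/7, -5/14, 0.
f(-15/7) ≈ 0.9103, f(-25/14) ≈ 0.4167, f(-10/7) ≈ -0.2806, f(-15/14) ≈ -0.8408, f(-5/7) ≈ -0.9899, f(-5/14) ≈ -0.6551, f(0) ≈ 0.0000.
Sum = Δs · [f(-15/7) + f(-25/14) + f(-10/7) + ...].
Sum ≈ -0.5140.

-0.5140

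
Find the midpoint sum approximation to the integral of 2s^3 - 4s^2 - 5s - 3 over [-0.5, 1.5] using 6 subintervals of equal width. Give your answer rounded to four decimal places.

-13.1481

Δs = (1.5 − (-0.5))/6 = 1/3.
Midpoints: -1/3, 0, 1/3, 2/3, 1, 4/3.
f(-1/3) = -50/27, f(0) = -3, f(1/3) = -136/27, f(2/3) = -203/27, f(1) = -10, f(4/3) = -325/27.
Sum = Δs · [f(-1/3) + f(0) + f(1/3) + ...].
Sum ≈ -13.1481.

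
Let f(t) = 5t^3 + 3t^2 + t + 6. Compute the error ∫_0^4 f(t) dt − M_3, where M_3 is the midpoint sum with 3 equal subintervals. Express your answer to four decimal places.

Exact integral: ∫_0^4 f(t) dt = 416.
M_3 ≈ 396.444444.
Error ≈ 416 − 396.444444 ≈ 19.5556.

19.5556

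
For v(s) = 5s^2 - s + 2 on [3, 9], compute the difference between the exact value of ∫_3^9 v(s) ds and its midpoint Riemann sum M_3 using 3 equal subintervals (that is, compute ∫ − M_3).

10

Exact integral: ∫_3^9 v(s) ds = 1146.
M_3 = 1136.
Error = 1146 − 1136 = 10.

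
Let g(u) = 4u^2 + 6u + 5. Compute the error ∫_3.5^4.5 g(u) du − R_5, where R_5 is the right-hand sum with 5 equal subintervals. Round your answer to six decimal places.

Exact integral: ∫_3.5^4.5 g(u) du ≈ 93.33333333.
R_5 = 97.16.
Error ≈ 93.33333333 − 97.16 ≈ -3.826667.

-3.826667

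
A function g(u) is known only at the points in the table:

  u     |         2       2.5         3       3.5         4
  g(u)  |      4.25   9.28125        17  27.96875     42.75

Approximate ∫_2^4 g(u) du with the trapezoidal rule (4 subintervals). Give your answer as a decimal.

Δu = 0.5.
T_4 = (0.5/2)·[4.25 + 2·9.28125 + 2·17 + 2·27.96875 + 42.75] = 38.875.

38.875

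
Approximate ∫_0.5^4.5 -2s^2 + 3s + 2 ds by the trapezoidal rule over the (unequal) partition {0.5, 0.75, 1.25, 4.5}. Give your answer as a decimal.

-34.15625

Subinterval widths: 0.25, 0.5, 3.25.
f(0.5) = 3, f(0.75) = 3.125, f(1.25) = 2.625, f(4.5) = -25.
On each subinterval the trapezoid contributes (Δs_i/2)·[f(s_{i-1}) + f(s_i)].
Sum = -34.15625.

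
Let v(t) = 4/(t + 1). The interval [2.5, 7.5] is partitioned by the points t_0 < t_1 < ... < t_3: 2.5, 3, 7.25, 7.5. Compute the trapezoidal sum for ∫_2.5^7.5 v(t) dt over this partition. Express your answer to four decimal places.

3.8104

Subinterval widths: 0.5, 4.25, 0.25.
v(2.5) = 8/7, v(3) = 1, v(7.25) = 16/33, v(7.5) = 8/17.
On each subinterval the trapezoid contributes (Δt_i/2)·[v(t_{i-1}) + v(t_i)].
Sum ≈ 3.8104.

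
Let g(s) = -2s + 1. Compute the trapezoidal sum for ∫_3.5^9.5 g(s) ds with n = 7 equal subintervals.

-72

Δs = (9.5 − 3.5)/7 = 6/7.
g(3.5) = -6, g(61/14) = -54/7, g(73/14) = -66/7, g(85/14) = -78/7, g(97/14) = -90/7, g(109/14) = -102/7, g(121/14) = -114/7, g(9.5) = -18.
T_7 = (Δs/2)·[g(s_0) + 2g(s_1) + ... + 2g(s_{6}) + g(s_7)].
Sum = -72.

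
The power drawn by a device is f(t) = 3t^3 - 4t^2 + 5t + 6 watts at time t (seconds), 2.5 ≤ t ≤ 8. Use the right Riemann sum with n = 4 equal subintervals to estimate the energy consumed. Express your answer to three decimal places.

Δt = (8 − 2.5)/4 = 1.375.
Right endpoints: 3.875, 5.25, 6.625, 8.
f(3.875) = 71613/512, f(5.25) = 356.109375, f(6.625) = 376775/512, f(8) = 1326.
Sum = Δt · [f(3.875) + f(5.25) + f(6.625) + f(8)].
Sum ≈ 3517.067.

3517.067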